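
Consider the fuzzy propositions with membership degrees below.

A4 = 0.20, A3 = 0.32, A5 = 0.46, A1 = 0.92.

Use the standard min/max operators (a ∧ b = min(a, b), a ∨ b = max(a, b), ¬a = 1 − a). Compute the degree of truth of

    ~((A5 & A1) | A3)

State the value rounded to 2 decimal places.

0.54

A5 & A1 = min(a, b) on (0.46, 0.92) = 0.46
(A5 & A1) | A3 = max(a, b) on (0.46, 0.32) = 0.46
~((A5 & A1) | A3) = 1 − 0.46 = 0.54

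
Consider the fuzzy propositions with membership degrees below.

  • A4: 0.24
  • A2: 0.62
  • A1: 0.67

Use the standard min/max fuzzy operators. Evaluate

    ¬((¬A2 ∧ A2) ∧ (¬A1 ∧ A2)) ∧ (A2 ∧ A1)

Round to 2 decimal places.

0.62

¬A2 = 1 − 0.62 = 0.38
¬A2 ∧ A2 = min(a, b) on (0.38, 0.62) = 0.38
¬A1 = 1 − 0.67 = 0.33
¬A1 ∧ A2 = min(a, b) on (0.33, 0.62) = 0.33
(¬A2 ∧ A2) ∧ (¬A1 ∧ A2) = min(a, b) on (0.38, 0.33) = 0.33
¬((¬A2 ∧ A2) ∧ (¬A1 ∧ A2)) = 1 − 0.33 = 0.67
A2 ∧ A1 = min(a, b) on (0.62, 0.67) = 0.62
¬((¬A2 ∧ A2) ∧ (¬A1 ∧ A2)) ∧ (A2 ∧ A1) = min(a, b) on (0.67, 0.62) = 0.62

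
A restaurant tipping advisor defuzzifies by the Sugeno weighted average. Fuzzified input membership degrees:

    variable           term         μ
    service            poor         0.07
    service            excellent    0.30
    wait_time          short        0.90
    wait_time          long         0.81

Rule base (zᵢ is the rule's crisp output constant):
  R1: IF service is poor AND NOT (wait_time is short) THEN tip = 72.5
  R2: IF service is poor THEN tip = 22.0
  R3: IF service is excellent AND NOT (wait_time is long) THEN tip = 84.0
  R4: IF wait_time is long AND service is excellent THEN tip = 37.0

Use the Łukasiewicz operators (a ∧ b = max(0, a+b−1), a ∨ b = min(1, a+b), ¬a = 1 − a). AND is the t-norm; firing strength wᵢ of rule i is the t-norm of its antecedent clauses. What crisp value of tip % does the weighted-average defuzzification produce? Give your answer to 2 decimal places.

R1 (z=72.5): poor=0.07, ¬short=1−0.90=0.10; AND[max(0, a+b−1)] → w = 0.00
R2 (z=22.0): poor=0.07 → w = 0.07
R3 (z=84.0): excellent=0.30, ¬long=1−0.81=0.19; AND[max(0, a+b−1)] → w = 0.00
R4 (z=37.0): long=0.81, excellent=0.30; AND[max(0, a+b−1)] → w = 0.11
Weighted average = (0.00·72.5 + 0.07·22.0 + 0.00·84.0 + 0.11·37.0) / (0.00 + 0.07 + 0.00 + 0.11)
  = 5.6100 / 0.1800 = 31.17

31.17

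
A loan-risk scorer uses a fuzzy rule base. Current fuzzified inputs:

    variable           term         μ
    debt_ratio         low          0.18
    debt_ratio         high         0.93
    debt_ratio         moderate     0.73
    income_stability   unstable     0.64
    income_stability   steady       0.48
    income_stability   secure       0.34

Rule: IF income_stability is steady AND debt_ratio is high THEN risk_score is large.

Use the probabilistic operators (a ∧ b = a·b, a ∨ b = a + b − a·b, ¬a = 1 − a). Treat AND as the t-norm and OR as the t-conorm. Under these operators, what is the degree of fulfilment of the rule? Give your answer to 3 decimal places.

firing strength: steady=0.48, high=0.93; AND[a·b] → w = 0.4464

0.446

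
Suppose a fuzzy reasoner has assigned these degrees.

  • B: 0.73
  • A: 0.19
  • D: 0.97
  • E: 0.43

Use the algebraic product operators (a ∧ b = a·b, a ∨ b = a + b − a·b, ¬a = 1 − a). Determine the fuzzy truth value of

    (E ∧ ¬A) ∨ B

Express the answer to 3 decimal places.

0.824

¬A = 1 − 0.1900 = 0.8100
E ∧ ¬A = a·b on (0.4300, 0.8100) = 0.3483
(E ∧ ¬A) ∨ B = a + b − a·b on (0.3483, 0.7300) = 0.8240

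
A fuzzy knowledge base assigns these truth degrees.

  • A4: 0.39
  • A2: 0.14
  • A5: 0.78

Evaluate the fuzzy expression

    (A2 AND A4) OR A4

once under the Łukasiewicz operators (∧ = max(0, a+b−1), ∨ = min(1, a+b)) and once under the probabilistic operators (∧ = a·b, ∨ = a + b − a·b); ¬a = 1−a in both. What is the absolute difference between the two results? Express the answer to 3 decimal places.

Under Łukasiewicz:
  A2 AND A4 = max(0, a+b−1) on (0.14, 0.39) = 0.00
  (A2 AND A4) OR A4 = min(1, a+b) on (0.00, 0.39) = 0.39
  → value = 0.3900
Under probabilistic:
  A2 AND A4 = a·b on (0.1400, 0.3900) = 0.0546
  (A2 AND A4) OR A4 = a + b − a·b on (0.0546, 0.3900) = 0.4233
  → value = 0.4233
|0.3900 − 0.4233| = 0.033

0.033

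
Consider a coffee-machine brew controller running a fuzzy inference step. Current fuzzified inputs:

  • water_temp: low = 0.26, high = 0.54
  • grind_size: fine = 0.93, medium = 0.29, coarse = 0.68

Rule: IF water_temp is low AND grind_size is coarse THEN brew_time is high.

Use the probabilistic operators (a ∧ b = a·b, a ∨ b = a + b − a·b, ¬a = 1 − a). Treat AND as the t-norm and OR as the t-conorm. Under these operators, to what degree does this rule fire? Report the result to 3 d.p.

0.177

firing strength: low=0.26, coarse=0.68; AND[a·b] → w = 0.1768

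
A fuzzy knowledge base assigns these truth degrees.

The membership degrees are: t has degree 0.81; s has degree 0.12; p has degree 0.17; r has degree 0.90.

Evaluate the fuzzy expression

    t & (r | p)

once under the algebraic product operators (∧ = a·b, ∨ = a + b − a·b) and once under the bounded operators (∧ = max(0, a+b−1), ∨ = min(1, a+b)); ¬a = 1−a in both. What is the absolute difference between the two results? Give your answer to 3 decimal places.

0.067

Under algebraic product:
  r | p = a + b − a·b on (0.9000, 0.1700) = 0.9170
  t & (r | p) = a·b on (0.8100, 0.9170) = 0.7428
  → value = 0.7428
Under bounded:
  r | p = min(1, a+b) on (0.90, 0.17) = 1.00
  t & (r | p) = max(0, a+b−1) on (0.81, 1.00) = 0.81
  → value = 0.8100
|0.7428 − 0.8100| = 0.067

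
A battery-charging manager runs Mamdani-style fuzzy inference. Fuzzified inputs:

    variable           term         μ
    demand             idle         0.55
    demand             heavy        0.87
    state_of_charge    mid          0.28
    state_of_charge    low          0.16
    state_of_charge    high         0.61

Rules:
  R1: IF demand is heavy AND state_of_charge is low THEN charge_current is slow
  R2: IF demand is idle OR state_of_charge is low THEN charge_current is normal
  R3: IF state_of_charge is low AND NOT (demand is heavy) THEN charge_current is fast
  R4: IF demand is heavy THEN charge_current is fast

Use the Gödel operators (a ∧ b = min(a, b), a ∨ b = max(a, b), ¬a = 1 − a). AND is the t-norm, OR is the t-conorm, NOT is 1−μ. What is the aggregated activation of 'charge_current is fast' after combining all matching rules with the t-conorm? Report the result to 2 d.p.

0.87

R1: heavy=0.87, low=0.16; AND[min(a, b)] → w = 0.16
R2: idle=0.55, low=0.16; OR[max(a, b)] → w = 0.55
R3: low=0.16, ¬heavy=1−0.87=0.13; AND[min(a, b)] → w = 0.13
R4: heavy=0.87 → w = 0.87
Rules with consequent 'fast': {R3, R4} → strengths 0.13, 0.87
Aggregate via t-conorm [max(a, b)]: 0.87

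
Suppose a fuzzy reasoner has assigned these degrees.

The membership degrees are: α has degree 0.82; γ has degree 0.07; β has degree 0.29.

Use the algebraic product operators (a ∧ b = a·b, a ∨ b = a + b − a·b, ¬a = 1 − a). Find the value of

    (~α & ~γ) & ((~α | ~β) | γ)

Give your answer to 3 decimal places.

~α = 1 − 0.8200 = 0.1800
~γ = 1 − 0.0700 = 0.9300
~α & ~γ = a·b on (0.1800, 0.9300) = 0.1674
~α = 1 − 0.8200 = 0.1800
~β = 1 − 0.2900 = 0.7100
~α | ~β = a + b − a·b on (0.1800, 0.7100) = 0.7622
(~α | ~β) | γ = a + b − a·b on (0.7622, 0.0700) = 0.7788
(~α & ~γ) & ((~α | ~β) | γ) = a·b on (0.1674, 0.7788) = 0.1304

0.130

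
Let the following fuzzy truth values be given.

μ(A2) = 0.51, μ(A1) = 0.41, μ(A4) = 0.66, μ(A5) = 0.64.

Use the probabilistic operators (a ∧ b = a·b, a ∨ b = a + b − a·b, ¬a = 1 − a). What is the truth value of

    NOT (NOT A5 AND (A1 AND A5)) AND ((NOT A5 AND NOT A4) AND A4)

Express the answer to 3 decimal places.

NOT A5 = 1 − 0.6400 = 0.3600
A1 AND A5 = a·b on (0.4100, 0.6400) = 0.2624
NOT A5 AND (A1 AND A5) = a·b on (0.3600, 0.2624) = 0.0945
NOT (NOT A5 AND (A1 AND A5)) = 1 − 0.0945 = 0.9055
NOT A5 = 1 − 0.6400 = 0.3600
NOT A4 = 1 − 0.6600 = 0.3400
NOT A5 AND NOT A4 = a·b on (0.3600, 0.3400) = 0.1224
(NOT A5 AND NOT A4) AND A4 = a·b on (0.1224, 0.6600) = 0.0808
NOT (NOT A5 AND (A1 AND A5)) AND ((NOT A5 AND NOT A4) AND A4) = a·b on (0.9055, 0.0808) = 0.0732

0.073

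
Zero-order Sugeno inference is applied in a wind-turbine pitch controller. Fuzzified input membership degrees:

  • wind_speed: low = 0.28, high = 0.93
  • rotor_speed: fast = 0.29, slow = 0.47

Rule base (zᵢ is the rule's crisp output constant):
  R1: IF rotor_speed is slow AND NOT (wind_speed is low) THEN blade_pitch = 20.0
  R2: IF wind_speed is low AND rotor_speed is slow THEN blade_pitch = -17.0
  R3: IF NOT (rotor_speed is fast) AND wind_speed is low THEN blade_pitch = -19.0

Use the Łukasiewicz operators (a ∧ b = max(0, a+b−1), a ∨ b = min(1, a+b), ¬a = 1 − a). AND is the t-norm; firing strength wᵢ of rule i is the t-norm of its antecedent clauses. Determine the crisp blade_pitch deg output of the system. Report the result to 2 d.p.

20.00

R1 (z=20.0): slow=0.47, ¬low=1−0.28=0.72; AND[max(0, a+b−1)] → w = 0.19
R2 (z=-17.0): low=0.28, slow=0.47; AND[max(0, a+b−1)] → w = 0.00
R3 (z=-19.0): ¬fast=1−0.29=0.71, low=0.28; AND[max(0, a+b−1)] → w = 0.00
Weighted average = (0.19·20.0 + 0.00·-17.0 + 0.00·-19.0) / (0.19 + 0.00 + 0.00)
  = 3.8000 / 0.1900 = 20.00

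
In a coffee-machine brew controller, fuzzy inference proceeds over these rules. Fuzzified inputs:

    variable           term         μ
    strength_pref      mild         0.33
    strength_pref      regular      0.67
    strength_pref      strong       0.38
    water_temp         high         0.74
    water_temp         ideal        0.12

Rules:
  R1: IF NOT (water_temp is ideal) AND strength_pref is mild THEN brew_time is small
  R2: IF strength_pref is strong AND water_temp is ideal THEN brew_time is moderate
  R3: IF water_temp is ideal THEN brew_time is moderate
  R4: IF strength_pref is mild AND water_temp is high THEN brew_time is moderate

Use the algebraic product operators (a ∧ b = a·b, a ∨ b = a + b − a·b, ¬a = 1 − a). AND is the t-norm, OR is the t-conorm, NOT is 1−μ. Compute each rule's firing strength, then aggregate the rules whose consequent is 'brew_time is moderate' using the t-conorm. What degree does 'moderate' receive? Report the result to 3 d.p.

0.365

R1: ¬ideal=1−0.12=0.88, mild=0.33; AND[a·b] → w = 0.2904
R2: strong=0.38, ideal=0.12; AND[a·b] → w = 0.0456
R3: ideal=0.12 → w = 0.1200
R4: mild=0.33, high=0.74; AND[a·b] → w = 0.2442
Rules with consequent 'moderate': {R2, R3, R4} → strengths 0.0456, 0.1200, 0.2442
Aggregate via t-conorm [a + b − a·b]: 0.3652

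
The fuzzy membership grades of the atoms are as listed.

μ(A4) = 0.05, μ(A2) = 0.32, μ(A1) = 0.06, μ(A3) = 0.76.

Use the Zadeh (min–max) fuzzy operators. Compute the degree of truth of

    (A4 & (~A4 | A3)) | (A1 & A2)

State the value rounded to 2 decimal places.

~A4 = 1 − 0.05 = 0.95
~A4 | A3 = max(a, b) on (0.95, 0.76) = 0.95
A4 & (~A4 | A3) = min(a, b) on (0.05, 0.95) = 0.05
A1 & A2 = min(a, b) on (0.06, 0.32) = 0.06
(A4 & (~A4 | A3)) | (A1 & A2) = max(a, b) on (0.05, 0.06) = 0.06

0.06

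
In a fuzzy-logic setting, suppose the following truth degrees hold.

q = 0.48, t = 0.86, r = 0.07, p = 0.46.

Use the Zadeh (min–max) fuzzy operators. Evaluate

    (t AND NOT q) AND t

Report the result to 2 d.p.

NOT q = 1 − 0.48 = 0.52
t AND NOT q = min(a, b) on (0.86, 0.52) = 0.52
(t AND NOT q) AND t = min(a, b) on (0.52, 0.86) = 0.52

0.52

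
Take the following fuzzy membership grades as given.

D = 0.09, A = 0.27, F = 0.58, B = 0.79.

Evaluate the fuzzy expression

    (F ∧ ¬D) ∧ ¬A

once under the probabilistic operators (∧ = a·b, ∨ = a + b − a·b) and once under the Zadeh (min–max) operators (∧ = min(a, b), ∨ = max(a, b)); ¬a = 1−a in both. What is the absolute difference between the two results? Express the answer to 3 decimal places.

0.195

Under probabilistic:
  ¬D = 1 − 0.0900 = 0.9100
  F ∧ ¬D = a·b on (0.5800, 0.9100) = 0.5278
  ¬A = 1 − 0.2700 = 0.7300
  (F ∧ ¬D) ∧ ¬A = a·b on (0.5278, 0.7300) = 0.3853
  → value = 0.3853
Under Zadeh (min–max):
  ¬D = 1 − 0.09 = 0.91
  F ∧ ¬D = min(a, b) on (0.58, 0.91) = 0.58
  ¬A = 1 − 0.27 = 0.73
  (F ∧ ¬D) ∧ ¬A = min(a, b) on (0.58, 0.73) = 0.58
  → value = 0.5800
|0.3853 − 0.5800| = 0.195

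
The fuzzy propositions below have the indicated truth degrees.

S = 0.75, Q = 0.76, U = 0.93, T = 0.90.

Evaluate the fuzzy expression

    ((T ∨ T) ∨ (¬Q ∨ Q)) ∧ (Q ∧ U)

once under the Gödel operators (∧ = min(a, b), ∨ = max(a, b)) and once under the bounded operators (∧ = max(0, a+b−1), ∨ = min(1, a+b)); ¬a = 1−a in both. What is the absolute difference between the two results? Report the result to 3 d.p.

0.070

Under Gödel:
  T ∨ T = max(a, b) on (0.90, 0.90) = 0.90
  ¬Q = 1 − 0.76 = 0.24
  ¬Q ∨ Q = max(a, b) on (0.24, 0.76) = 0.76
  (T ∨ T) ∨ (¬Q ∨ Q) = max(a, b) on (0.90, 0.76) = 0.90
  Q ∧ U = min(a, b) on (0.76, 0.93) = 0.76
  ((T ∨ T) ∨ (¬Q ∨ Q)) ∧ (Q ∧ U) = min(a, b) on (0.90, 0.76) = 0.76
  → value = 0.7600
Under bounded:
  T ∨ T = min(1, a+b) on (0.90, 0.90) = 1.00
  ¬Q = 1 − 0.76 = 0.24
  ¬Q ∨ Q = min(1, a+b) on (0.24, 0.76) = 1.00
  (T ∨ T) ∨ (¬Q ∨ Q) = min(1, a+b) on (1.00, 1.00) = 1.00
  Q ∧ U = max(0, a+b−1) on (0.76, 0.93) = 0.69
  ((T ∨ T) ∨ (¬Q ∨ Q)) ∧ (Q ∧ U) = max(0, a+b−1) on (1.00, 0.69) = 0.69
  → value = 0.6900
|0.7600 − 0.6900| = 0.070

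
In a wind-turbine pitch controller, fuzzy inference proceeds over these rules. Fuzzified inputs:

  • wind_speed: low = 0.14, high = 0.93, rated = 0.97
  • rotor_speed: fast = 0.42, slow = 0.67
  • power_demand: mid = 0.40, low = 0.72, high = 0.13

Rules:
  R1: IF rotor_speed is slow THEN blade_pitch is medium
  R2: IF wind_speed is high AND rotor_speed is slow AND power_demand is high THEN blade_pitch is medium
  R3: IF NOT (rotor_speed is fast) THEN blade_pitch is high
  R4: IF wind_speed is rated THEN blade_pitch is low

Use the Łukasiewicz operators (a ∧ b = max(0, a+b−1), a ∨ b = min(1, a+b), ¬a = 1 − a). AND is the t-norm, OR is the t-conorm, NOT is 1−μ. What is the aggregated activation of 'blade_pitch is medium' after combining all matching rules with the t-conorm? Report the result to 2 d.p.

R1: slow=0.67 → w = 0.67
R2: high=0.93, slow=0.67, high=0.13; AND[max(0, a+b−1)] → w = 0.00
R3: ¬fast=1−0.42=0.58 → w = 0.58
R4: rated=0.97 → w = 0.97
Rules with consequent 'medium': {R1, R2} → strengths 0.67, 0.00
Aggregate via t-conorm [min(1, a+b)]: 0.67

0.67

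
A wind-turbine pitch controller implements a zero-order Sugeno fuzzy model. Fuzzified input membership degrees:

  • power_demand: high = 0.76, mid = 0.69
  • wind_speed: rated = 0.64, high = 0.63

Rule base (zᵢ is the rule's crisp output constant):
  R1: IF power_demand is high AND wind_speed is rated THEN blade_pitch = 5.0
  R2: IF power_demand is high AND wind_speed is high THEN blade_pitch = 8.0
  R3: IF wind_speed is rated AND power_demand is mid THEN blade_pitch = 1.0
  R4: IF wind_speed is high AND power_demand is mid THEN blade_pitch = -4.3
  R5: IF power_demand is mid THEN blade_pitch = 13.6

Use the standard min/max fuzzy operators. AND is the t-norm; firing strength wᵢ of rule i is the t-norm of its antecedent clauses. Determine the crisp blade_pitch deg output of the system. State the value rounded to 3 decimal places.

R1 (z=5.0): high=0.76, rated=0.64; AND[min(a, b)] → w = 0.64
R2 (z=8.0): high=0.76, high=0.63; AND[min(a, b)] → w = 0.63
R3 (z=1.0): rated=0.64, mid=0.69; AND[min(a, b)] → w = 0.64
R4 (z=-4.3): high=0.63, mid=0.69; AND[min(a, b)] → w = 0.63
R5 (z=13.6): mid=0.69 → w = 0.69
Weighted average = (0.64·5.0 + 0.63·8.0 + 0.64·1.0 + 0.63·-4.3 + 0.69·13.6) / (0.64 + 0.63 + 0.64 + 0.63 + 0.69)
  = 15.5550 / 3.2300 = 4.816

4.816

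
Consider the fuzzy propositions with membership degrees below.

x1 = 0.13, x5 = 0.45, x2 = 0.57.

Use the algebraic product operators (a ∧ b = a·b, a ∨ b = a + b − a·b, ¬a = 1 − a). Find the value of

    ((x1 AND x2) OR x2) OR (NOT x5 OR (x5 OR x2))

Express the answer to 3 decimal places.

0.958

x1 AND x2 = a·b on (0.1300, 0.5700) = 0.0741
(x1 AND x2) OR x2 = a + b − a·b on (0.0741, 0.5700) = 0.6019
NOT x5 = 1 − 0.4500 = 0.5500
x5 OR x2 = a + b − a·b on (0.4500, 0.5700) = 0.7635
NOT x5 OR (x5 OR x2) = a + b − a·b on (0.5500, 0.7635) = 0.8936
((x1 AND x2) OR x2) OR (NOT x5 OR (x5 OR x2)) = a + b − a·b on (0.6019, 0.8936) = 0.9576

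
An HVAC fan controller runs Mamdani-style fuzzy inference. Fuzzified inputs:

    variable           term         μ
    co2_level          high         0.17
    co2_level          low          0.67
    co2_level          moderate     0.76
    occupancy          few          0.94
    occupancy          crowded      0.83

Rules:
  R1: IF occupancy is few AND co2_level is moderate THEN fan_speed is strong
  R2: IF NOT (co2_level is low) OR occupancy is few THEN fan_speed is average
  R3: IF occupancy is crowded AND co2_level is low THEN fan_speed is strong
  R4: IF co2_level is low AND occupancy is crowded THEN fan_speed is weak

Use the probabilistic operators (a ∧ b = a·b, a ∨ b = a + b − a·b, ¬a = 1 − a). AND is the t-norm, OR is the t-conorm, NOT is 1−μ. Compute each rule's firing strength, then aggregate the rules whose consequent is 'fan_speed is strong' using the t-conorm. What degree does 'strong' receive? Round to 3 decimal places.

0.873

R1: few=0.94, moderate=0.76; AND[a·b] → w = 0.7144
R2: ¬low=1−0.67=0.33, few=0.94; OR[a + b − a·b] → w = 0.9598
R3: crowded=0.83, low=0.67; AND[a·b] → w = 0.5561
R4: low=0.67, crowded=0.83; AND[a·b] → w = 0.5561
Rules with consequent 'strong': {R1, R3} → strengths 0.7144, 0.5561
Aggregate via t-conorm [a + b − a·b]: 0.8732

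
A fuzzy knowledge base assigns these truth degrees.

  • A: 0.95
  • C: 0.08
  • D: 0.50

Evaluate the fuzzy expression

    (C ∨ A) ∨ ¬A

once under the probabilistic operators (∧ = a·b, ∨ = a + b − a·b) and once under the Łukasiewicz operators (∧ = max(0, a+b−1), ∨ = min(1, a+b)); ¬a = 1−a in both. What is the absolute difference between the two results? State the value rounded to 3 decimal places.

0.044

Under probabilistic:
  C ∨ A = a + b − a·b on (0.0800, 0.9500) = 0.9540
  ¬A = 1 − 0.9500 = 0.0500
  (C ∨ A) ∨ ¬A = a + b − a·b on (0.9540, 0.0500) = 0.9563
  → value = 0.9563
Under Łukasiewicz:
  C ∨ A = min(1, a+b) on (0.08, 0.95) = 1.00
  ¬A = 1 − 0.95 = 0.05
  (C ∨ A) ∨ ¬A = min(1, a+b) on (1.00, 0.05) = 1.00
  → value = 1.0000
|0.9563 − 1.0000| = 0.044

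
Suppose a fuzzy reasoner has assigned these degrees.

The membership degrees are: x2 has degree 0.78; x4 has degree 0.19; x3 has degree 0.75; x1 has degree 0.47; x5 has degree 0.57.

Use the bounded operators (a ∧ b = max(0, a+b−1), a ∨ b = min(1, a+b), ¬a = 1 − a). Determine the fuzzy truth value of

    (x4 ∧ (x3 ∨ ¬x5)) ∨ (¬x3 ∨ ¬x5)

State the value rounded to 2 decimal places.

¬x5 = 1 − 0.57 = 0.43
x3 ∨ ¬x5 = min(1, a+b) on (0.75, 0.43) = 1.00
x4 ∧ (x3 ∨ ¬x5) = max(0, a+b−1) on (0.19, 1.00) = 0.19
¬x3 = 1 − 0.75 = 0.25
¬x5 = 1 − 0.57 = 0.43
¬x3 ∨ ¬x5 = min(1, a+b) on (0.25, 0.43) = 0.68
(x4 ∧ (x3 ∨ ¬x5)) ∨ (¬x3 ∨ ¬x5) = min(1, a+b) on (0.19, 0.68) = 0.87

0.87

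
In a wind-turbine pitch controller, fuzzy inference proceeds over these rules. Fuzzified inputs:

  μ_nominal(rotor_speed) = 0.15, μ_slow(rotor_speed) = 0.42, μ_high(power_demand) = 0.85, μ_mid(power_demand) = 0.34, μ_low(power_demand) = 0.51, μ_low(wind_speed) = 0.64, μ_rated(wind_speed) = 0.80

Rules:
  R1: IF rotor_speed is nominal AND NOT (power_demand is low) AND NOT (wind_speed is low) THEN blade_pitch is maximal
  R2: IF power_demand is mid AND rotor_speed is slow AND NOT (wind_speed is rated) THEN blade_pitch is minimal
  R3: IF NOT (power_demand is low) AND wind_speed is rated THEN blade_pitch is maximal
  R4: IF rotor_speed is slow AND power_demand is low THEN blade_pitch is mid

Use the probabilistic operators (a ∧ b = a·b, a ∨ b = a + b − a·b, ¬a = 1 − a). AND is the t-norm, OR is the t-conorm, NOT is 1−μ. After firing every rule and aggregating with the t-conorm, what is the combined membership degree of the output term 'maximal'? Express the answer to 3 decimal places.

0.408

R1: nominal=0.15, ¬low=1−0.51=0.49, ¬low=1−0.64=0.36; AND[a·b] → w = 0.0265
R2: mid=0.34, slow=0.42, ¬rated=1−0.80=0.20; AND[a·b] → w = 0.0286
R3: ¬low=1−0.51=0.49, rated=0.80; AND[a·b] → w = 0.3920
R4: slow=0.42, low=0.51; AND[a·b] → w = 0.2142
Rules with consequent 'maximal': {R1, R3} → strengths 0.0265, 0.3920
Aggregate via t-conorm [a + b − a·b]: 0.4081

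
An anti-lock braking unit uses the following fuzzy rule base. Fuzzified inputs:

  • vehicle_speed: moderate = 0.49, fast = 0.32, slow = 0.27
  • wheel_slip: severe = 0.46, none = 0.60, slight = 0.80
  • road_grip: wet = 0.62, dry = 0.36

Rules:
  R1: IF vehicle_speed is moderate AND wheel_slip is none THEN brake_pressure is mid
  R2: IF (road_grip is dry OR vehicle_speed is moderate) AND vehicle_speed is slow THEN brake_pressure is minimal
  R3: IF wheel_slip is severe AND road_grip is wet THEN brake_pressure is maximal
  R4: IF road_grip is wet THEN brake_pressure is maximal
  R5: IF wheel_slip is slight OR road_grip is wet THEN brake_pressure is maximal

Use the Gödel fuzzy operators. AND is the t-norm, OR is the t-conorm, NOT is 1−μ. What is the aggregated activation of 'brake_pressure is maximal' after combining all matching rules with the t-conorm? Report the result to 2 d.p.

R1: moderate=0.49, none=0.60; AND[min(a, b)] → w = 0.49
R2: (dry=0.36 OR moderate=0.49) = 0.49; AND[min(a, b)] with slow=0.27 → w = 0.27
R3: severe=0.46, wet=0.62; AND[min(a, b)] → w = 0.46
R4: wet=0.62 → w = 0.62
R5: slight=0.80, wet=0.62; OR[max(a, b)] → w = 0.80
Rules with consequent 'maximal': {R3, R4, R5} → strengths 0.46, 0.62, 0.80
Aggregate via t-conorm [max(a, b)]: 0.80

0.80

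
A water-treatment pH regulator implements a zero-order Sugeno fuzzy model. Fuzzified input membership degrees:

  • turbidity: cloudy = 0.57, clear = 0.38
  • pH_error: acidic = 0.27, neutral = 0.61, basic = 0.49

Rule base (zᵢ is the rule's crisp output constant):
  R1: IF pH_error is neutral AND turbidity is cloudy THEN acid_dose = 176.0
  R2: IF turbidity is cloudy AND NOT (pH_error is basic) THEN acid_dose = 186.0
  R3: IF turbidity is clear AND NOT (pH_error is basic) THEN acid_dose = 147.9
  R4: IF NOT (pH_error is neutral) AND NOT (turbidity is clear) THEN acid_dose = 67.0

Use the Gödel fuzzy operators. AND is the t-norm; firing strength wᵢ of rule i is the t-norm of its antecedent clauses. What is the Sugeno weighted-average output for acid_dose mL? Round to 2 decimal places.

R1 (z=176.0): neutral=0.61, cloudy=0.57; AND[min(a, b)] → w = 0.57
R2 (z=186.0): cloudy=0.57, ¬basic=1−0.49=0.51; AND[min(a, b)] → w = 0.51
R3 (z=147.9): clear=0.38, ¬basic=1−0.49=0.51; AND[min(a, b)] → w = 0.38
R4 (z=67.0): ¬neutral=1−0.61=0.39, ¬clear=1−0.38=0.62; AND[min(a, b)] → w = 0.39
Weighted average = (0.57·176.0 + 0.51·186.0 + 0.38·147.9 + 0.39·67.0) / (0.57 + 0.51 + 0.38 + 0.39)
  = 277.5120 / 1.8500 = 150.01

150.01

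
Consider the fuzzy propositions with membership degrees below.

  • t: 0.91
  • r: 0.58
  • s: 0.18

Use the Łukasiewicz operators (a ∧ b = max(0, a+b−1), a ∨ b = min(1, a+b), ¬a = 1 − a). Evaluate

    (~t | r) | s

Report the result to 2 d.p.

~t = 1 − 0.91 = 0.09
~t | r = min(1, a+b) on (0.09, 0.58) = 0.67
(~t | r) | s = min(1, a+b) on (0.67, 0.18) = 0.85

0.85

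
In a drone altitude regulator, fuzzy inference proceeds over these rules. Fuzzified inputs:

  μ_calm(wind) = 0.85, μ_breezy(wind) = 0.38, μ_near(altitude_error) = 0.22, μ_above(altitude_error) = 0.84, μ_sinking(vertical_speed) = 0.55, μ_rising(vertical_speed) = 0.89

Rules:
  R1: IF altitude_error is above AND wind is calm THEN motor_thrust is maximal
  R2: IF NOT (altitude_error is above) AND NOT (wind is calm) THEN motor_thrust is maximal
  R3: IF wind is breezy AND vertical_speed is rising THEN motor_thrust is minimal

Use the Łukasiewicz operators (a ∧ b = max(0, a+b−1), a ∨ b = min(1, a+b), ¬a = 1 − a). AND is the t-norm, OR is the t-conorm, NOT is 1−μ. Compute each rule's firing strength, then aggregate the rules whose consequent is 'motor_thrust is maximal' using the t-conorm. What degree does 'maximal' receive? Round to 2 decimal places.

R1: above=0.84, calm=0.85; AND[max(0, a+b−1)] → w = 0.69
R2: ¬above=1−0.84=0.16, ¬calm=1−0.85=0.15; AND[max(0, a+b−1)] → w = 0.00
R3: breezy=0.38, rising=0.89; AND[max(0, a+b−1)] → w = 0.27
Rules with consequent 'maximal': {R1, R2} → strengths 0.69, 0.00
Aggregate via t-conorm [min(1, a+b)]: 0.69

0.69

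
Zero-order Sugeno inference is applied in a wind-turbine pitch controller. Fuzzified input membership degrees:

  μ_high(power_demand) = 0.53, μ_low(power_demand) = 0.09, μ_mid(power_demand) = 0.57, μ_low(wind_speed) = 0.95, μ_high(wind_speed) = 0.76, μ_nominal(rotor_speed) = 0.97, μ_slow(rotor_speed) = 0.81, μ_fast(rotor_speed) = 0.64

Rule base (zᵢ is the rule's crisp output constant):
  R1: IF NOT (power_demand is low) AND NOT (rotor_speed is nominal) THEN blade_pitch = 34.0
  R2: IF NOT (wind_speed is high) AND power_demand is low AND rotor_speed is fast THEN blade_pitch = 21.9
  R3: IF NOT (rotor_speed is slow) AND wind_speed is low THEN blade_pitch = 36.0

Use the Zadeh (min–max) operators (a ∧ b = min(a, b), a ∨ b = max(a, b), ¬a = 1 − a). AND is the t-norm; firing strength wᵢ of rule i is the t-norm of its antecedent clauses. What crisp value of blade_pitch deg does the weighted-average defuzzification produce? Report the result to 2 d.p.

R1 (z=34.0): ¬low=1−0.09=0.91, ¬nominal=1−0.97=0.03; AND[min(a, b)] → w = 0.03
R2 (z=21.9): ¬high=1−0.76=0.24, low=0.09, fast=0.64; AND[min(a, b)] → w = 0.09
R3 (z=36.0): ¬slow=1−0.81=0.19, low=0.95; AND[min(a, b)] → w = 0.19
Weighted average = (0.03·34.0 + 0.09·21.9 + 0.19·36.0) / (0.03 + 0.09 + 0.19)
  = 9.8310 / 0.3100 = 31.71

31.71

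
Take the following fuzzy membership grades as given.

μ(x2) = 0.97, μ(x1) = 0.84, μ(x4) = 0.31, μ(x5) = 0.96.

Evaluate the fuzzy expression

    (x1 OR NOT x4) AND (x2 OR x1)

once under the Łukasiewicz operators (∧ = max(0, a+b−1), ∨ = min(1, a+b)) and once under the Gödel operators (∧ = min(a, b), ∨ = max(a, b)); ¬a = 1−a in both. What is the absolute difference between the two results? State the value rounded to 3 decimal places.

Under Łukasiewicz:
  NOT x4 = 1 − 0.31 = 0.69
  x1 OR NOT x4 = min(1, a+b) on (0.84, 0.69) = 1.00
  x2 OR x1 = min(1, a+b) on (0.97, 0.84) = 1.00
  (x1 OR NOT x4) AND (x2 OR x1) = max(0, a+b−1) on (1.00, 1.00) = 1.00
  → value = 1.0000
Under Gödel:
  NOT x4 = 1 − 0.31 = 0.69
  x1 OR NOT x4 = max(a, b) on (0.84, 0.69) = 0.84
  x2 OR x1 = max(a, b) on (0.97, 0.84) = 0.97
  (x1 OR NOT x4) AND (x2 OR x1) = min(a, b) on (0.84, 0.97) = 0.84
  → value = 0.8400
|1.0000 − 0.8400| = 0.160

0.160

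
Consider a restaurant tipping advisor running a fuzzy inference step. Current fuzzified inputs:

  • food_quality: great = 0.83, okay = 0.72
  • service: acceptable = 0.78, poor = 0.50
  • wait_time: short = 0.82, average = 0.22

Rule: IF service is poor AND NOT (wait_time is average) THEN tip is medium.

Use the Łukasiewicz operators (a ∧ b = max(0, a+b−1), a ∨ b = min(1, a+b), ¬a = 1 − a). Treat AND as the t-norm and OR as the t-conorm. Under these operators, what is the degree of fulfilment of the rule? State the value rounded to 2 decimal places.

0.28

firing strength: poor=0.50, ¬average=1−0.22=0.78; AND[max(0, a+b−1)] → w = 0.28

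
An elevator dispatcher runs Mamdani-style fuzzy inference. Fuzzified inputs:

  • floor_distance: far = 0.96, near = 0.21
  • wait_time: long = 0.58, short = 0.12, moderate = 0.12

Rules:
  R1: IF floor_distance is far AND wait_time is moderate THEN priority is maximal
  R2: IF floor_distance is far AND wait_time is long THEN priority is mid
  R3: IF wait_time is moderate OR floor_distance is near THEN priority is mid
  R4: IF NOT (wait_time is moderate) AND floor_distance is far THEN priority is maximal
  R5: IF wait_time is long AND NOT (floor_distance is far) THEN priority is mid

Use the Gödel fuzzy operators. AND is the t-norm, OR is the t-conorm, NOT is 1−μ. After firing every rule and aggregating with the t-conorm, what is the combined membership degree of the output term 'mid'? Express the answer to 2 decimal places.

0.58

R1: far=0.96, moderate=0.12; AND[min(a, b)] → w = 0.12
R2: far=0.96, long=0.58; AND[min(a, b)] → w = 0.58
R3: moderate=0.12, near=0.21; OR[max(a, b)] → w = 0.21
R4: ¬moderate=1−0.12=0.88, far=0.96; AND[min(a, b)] → w = 0.88
R5: long=0.58, ¬far=1−0.96=0.04; AND[min(a, b)] → w = 0.04
Rules with consequent 'mid': {R2, R3, R5} → strengths 0.58, 0.21, 0.04
Aggregate via t-conorm [max(a, b)]: 0.58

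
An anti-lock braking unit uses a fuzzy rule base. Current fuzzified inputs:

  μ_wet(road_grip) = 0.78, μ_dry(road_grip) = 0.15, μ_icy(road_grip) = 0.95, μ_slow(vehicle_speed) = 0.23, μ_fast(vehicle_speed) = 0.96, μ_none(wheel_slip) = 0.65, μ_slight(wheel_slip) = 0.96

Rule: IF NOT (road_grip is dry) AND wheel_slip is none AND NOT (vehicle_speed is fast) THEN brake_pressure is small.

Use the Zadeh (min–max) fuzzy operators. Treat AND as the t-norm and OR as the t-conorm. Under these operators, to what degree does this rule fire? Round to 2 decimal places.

firing strength: ¬dry=1−0.15=0.85, none=0.65, ¬fast=1−0.96=0.04; AND[min(a, b)] → w = 0.04

0.04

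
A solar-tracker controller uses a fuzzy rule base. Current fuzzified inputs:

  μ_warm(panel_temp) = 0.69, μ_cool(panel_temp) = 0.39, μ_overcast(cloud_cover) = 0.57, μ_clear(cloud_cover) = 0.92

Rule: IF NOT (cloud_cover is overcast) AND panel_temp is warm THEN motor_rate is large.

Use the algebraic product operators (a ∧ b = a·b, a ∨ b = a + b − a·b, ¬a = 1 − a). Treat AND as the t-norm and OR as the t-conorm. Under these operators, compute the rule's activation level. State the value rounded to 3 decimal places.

0.297

firing strength: ¬overcast=1−0.57=0.43, warm=0.69; AND[a·b] → w = 0.2967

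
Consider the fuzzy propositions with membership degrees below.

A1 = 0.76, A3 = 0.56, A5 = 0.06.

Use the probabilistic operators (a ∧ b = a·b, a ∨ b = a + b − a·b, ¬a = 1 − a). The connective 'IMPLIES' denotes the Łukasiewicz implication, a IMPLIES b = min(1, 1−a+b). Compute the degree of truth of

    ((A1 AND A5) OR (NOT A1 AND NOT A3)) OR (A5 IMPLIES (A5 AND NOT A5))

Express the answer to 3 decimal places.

0.997

A1 AND A5 = a·b on (0.7600, 0.0600) = 0.0456
NOT A1 = 1 − 0.7600 = 0.2400
NOT A3 = 1 − 0.5600 = 0.4400
NOT A1 AND NOT A3 = a·b on (0.2400, 0.4400) = 0.1056
(A1 AND A5) OR (NOT A1 AND NOT A3) = a + b − a·b on (0.0456, 0.1056) = 0.1464
NOT A5 = 1 − 0.0600 = 0.9400
A5 AND NOT A5 = a·b on (0.0600, 0.9400) = 0.0564
A5 IMPLIES (A5 AND NOT A5)  [Łukasiewicz: min(1, 1−a+b)] with a=0.0600, b=0.0564 → 0.9964
((A1 AND A5) OR (NOT A1 AND NOT A3)) OR (A5 IMPLIES (A5 AND NOT A5)) = a + b − a·b on (0.1464, 0.9964) = 0.9969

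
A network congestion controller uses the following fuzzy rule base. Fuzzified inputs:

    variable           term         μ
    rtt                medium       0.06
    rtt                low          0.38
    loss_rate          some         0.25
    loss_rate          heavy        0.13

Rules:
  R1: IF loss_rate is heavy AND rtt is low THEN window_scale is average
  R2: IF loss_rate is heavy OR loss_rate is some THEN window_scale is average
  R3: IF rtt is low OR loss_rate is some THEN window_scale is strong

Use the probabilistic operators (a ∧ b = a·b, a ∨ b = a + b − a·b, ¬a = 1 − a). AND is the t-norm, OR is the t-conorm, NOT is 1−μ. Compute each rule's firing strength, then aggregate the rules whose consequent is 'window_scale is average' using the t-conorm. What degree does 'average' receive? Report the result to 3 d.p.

0.380

R1: heavy=0.13, low=0.38; AND[a·b] → w = 0.0494
R2: heavy=0.13, some=0.25; OR[a + b − a·b] → w = 0.3475
R3: low=0.38, some=0.25; OR[a + b − a·b] → w = 0.5350
Rules with consequent 'average': {R1, R2} → strengths 0.0494, 0.3475
Aggregate via t-conorm [a + b − a·b]: 0.3797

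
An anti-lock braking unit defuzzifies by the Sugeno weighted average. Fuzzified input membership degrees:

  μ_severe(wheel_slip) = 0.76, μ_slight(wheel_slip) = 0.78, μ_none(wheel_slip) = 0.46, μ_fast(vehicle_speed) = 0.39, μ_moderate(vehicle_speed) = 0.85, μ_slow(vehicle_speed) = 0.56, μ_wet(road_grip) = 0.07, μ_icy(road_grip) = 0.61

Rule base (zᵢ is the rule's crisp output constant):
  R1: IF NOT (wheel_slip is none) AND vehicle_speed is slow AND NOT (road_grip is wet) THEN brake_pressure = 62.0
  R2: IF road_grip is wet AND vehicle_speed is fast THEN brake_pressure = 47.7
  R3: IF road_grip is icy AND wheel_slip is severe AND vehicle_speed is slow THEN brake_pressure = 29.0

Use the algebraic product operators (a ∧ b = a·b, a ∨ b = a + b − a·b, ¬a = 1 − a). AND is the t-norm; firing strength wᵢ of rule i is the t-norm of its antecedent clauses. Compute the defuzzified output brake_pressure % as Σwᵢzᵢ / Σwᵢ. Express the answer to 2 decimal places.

46.23

R1 (z=62.0): ¬none=1−0.46=0.54, slow=0.56, ¬wet=1−0.07=0.93; AND[a·b] → w = 0.2812
R2 (z=47.7): wet=0.07, fast=0.39; AND[a·b] → w = 0.0273
R3 (z=29.0): icy=0.61, severe=0.76, slow=0.56; AND[a·b] → w = 0.2596
Weighted average = (0.2812·62.0 + 0.0273·47.7 + 0.2596·29.0) / (0.2812 + 0.0273 + 0.2596)
  = 26.2675 / 0.5681 = 46.23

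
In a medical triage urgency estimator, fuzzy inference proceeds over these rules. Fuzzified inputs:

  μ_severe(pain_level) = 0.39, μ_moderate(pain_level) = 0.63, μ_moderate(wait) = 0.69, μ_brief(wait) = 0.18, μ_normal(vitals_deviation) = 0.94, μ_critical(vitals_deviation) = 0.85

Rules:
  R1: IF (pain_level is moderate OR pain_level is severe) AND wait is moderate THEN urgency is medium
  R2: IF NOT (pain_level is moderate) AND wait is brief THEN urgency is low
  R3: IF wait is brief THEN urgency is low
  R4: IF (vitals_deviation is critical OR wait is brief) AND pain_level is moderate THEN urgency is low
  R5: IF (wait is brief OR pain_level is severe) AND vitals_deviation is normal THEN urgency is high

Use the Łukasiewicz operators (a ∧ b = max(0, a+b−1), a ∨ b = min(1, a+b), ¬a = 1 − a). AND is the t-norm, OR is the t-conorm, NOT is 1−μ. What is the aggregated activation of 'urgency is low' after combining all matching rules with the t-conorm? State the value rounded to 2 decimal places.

R1: (moderate=0.63 OR severe=0.39) = 1.00; AND[max(0, a+b−1)] with moderate=0.69 → w = 0.69
R2: ¬moderate=1−0.63=0.37, brief=0.18; AND[max(0, a+b−1)] → w = 0.00
R3: brief=0.18 → w = 0.18
R4: (critical=0.85 OR brief=0.18) = 1.00; AND[max(0, a+b−1)] with moderate=0.63 → w = 0.63
R5: (brief=0.18 OR severe=0.39) = 0.57; AND[max(0, a+b−1)] with normal=0.94 → w = 0.51
Rules with consequent 'low': {R2, R3, R4} → strengths 0.00, 0.18, 0.63
Aggregate via t-conorm [min(1, a+b)]: 0.81

0.81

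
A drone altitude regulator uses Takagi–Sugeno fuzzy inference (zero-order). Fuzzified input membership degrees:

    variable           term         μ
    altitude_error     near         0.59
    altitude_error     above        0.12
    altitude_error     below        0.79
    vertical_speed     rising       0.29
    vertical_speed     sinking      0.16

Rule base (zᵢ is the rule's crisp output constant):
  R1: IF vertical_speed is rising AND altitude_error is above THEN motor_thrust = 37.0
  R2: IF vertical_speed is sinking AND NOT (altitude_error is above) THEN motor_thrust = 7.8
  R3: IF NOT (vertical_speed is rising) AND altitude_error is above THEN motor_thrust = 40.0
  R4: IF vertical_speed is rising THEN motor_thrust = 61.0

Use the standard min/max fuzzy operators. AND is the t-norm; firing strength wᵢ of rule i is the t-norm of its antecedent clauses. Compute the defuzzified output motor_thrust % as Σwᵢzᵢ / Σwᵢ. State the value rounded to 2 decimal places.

R1 (z=37.0): rising=0.29, above=0.12; AND[min(a, b)] → w = 0.12
R2 (z=7.8): sinking=0.16, ¬above=1−0.12=0.88; AND[min(a, b)] → w = 0.16
R3 (z=40.0): ¬rising=1−0.29=0.71, above=0.12; AND[min(a, b)] → w = 0.12
R4 (z=61.0): rising=0.29 → w = 0.29
Weighted average = (0.12·37.0 + 0.16·7.8 + 0.12·40.0 + 0.29·61.0) / (0.12 + 0.16 + 0.12 + 0.29)
  = 28.1780 / 0.6900 = 40.84

40.84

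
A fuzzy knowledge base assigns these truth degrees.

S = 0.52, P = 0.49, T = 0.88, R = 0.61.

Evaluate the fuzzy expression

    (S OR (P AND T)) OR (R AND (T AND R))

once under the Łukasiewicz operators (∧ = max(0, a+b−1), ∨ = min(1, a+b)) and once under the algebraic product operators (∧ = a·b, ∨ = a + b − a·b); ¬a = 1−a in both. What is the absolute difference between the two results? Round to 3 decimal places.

Under Łukasiewicz:
  P AND T = max(0, a+b−1) on (0.49, 0.88) = 0.37
  S OR (P AND T) = min(1, a+b) on (0.52, 0.37) = 0.89
  T AND R = max(0, a+b−1) on (0.88, 0.61) = 0.49
  R AND (T AND R) = max(0, a+b−1) on (0.61, 0.49) = 0.10
  (S OR (P AND T)) OR (R AND (T AND R)) = min(1, a+b) on (0.89, 0.10) = 0.99
  → value = 0.9900
Under algebraic product:
  P AND T = a·b on (0.4900, 0.8800) = 0.4312
  S OR (P AND T) = a + b − a·b on (0.5200, 0.4312) = 0.7270
  T AND R = a·b on (0.8800, 0.6100) = 0.5368
  R AND (T AND R) = a·b on (0.6100, 0.5368) = 0.3274
  (S OR (P AND T)) OR (R AND (T AND R)) = a + b − a·b on (0.7270, 0.3274) = 0.8164
  → value = 0.8164
|0.9900 − 0.8164| = 0.174

0.174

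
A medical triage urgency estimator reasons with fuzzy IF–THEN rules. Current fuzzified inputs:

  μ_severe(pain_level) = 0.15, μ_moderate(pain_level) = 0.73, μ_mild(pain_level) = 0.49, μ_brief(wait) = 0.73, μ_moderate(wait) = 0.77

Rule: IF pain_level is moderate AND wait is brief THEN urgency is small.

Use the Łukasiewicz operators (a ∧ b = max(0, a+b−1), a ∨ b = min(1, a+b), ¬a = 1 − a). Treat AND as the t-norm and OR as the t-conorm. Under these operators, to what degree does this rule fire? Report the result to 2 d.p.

firing strength: moderate=0.73, brief=0.73; AND[max(0, a+b−1)] → w = 0.46

0.46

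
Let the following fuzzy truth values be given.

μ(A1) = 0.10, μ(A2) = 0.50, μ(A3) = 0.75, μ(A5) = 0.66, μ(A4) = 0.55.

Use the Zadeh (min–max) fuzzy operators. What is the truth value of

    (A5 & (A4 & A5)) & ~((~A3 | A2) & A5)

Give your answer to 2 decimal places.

0.50

A4 & A5 = min(a, b) on (0.55, 0.66) = 0.55
A5 & (A4 & A5) = min(a, b) on (0.66, 0.55) = 0.55
~A3 = 1 − 0.75 = 0.25
~A3 | A2 = max(a, b) on (0.25, 0.50) = 0.50
(~A3 | A2) & A5 = min(a, b) on (0.50, 0.66) = 0.50
~((~A3 | A2) & A5) = 1 − 0.50 = 0.50
(A5 & (A4 & A5)) & ~((~A3 | A2) & A5) = min(a, b) on (0.55, 0.50) = 0.50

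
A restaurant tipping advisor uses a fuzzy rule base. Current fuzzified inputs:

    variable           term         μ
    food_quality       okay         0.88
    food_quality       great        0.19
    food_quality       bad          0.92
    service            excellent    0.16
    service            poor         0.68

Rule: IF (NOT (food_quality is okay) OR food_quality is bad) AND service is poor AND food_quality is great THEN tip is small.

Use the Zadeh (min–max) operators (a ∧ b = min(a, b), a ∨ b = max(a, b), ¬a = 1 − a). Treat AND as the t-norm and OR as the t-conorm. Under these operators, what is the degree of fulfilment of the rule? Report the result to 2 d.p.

0.19

firing strength: (¬okay=1−0.88=0.12 OR bad=0.92) = 0.92; AND[min(a, b)] with poor=0.68, great=0.19 → w = 0.19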